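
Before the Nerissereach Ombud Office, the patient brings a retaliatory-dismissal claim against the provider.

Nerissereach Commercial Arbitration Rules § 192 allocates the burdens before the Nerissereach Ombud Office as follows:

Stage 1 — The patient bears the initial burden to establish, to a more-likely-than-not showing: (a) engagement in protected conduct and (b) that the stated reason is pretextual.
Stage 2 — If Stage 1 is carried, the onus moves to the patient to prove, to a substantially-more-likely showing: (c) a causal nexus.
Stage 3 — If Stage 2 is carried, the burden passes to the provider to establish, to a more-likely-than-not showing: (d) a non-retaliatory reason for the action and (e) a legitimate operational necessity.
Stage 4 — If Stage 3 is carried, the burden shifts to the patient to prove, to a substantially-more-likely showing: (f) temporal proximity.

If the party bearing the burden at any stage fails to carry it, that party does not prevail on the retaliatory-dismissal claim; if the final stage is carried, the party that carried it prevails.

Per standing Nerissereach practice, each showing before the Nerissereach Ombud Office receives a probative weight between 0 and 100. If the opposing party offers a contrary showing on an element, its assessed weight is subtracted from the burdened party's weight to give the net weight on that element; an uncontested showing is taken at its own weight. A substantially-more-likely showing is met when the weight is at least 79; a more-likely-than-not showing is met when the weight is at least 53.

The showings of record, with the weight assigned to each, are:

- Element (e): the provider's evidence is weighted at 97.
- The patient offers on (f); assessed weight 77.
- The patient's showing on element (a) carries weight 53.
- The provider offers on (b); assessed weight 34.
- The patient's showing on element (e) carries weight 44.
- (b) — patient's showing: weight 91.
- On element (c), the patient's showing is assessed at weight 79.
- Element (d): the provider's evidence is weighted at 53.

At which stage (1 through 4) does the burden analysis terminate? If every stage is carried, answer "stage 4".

At Stage 1 the patient must meet a more-likely-than-not showing (weight is at least 53): on (a) the weight is 53, ≥ 53, so (a) meets the standard; on (b) the weight is 91 less the opposing 34 gives net 57, ≥ 53, so (b) meets the standard.
  Stage 1 is satisfied; the patient continues to bear the burden.
At Stage 2 the patient must meet a substantially-more-likely showing (weight is at least 79): on (c) the weight is 79, which does reach 79, so (c) meets the standard.
  The patient carries Stage 2; the provider now bears the burden.
At Stage 3 the provider must meet a more-likely-than-not showing (weight is at least 53): on (d) the weight is 53, ≥ 53, so (d) meets the standard; on (e) the weight is 97 less the opposing 44 gives net 53, ≥ 53, so (e) meets the standard.
  Stage 3 carried; the burden shifts to the patient.
At Stage 4 the patient must meet a substantially-more-likely showing (weight is at least 79): on (f) the weight is 77, < 79, so (f) does not meet the standard.
  Stage 4 not carried; the patient fails its burden.
The analysis ends at Stage 4; the provider prevails.

stage 4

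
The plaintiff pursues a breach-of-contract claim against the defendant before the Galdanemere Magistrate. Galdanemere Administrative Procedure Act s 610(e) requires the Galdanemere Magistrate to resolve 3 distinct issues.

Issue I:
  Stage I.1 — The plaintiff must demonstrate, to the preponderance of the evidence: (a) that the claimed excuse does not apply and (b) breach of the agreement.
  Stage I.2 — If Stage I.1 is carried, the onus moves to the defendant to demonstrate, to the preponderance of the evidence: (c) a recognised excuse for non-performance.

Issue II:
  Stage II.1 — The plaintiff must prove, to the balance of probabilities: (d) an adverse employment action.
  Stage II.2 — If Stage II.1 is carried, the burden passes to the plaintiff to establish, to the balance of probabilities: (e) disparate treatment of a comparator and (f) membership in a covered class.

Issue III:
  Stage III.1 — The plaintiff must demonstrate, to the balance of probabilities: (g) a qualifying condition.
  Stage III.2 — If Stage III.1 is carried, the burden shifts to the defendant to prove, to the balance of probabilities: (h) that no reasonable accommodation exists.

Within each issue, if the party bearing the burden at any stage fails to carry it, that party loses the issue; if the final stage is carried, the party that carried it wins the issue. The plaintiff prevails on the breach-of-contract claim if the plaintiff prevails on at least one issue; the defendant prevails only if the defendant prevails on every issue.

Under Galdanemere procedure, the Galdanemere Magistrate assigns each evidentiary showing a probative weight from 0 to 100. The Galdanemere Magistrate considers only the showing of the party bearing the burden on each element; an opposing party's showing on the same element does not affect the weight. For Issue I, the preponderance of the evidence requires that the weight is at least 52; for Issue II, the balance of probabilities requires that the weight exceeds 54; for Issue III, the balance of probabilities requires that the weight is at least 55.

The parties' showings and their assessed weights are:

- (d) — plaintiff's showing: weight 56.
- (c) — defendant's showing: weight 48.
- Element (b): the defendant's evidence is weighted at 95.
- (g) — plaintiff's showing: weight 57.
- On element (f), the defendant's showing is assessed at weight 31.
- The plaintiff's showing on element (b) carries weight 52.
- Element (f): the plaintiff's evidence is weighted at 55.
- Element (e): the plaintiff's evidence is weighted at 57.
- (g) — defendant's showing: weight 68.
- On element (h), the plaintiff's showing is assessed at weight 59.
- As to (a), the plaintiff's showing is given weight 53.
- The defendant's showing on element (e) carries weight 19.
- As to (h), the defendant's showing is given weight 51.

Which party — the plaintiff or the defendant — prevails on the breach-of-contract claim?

— Issue I —
Stage I.1 (plaintiff, the preponderance of the evidence, weight is at least 52): (a) 53 ≥ 52 — meets; (b) 52 (defendant's 95 disregarded) ≥ 52 — meets.
  Stage I.1 is satisfied; the onus moves to the defendant.
Stage I.2 (defendant, the preponderance of the evidence, weight is at least 52): (c) 48 < 52 — fails.
  The defendant does not carry Stage I.2.
So the plaintiff prevails on this issue.
— Issue II —
At Stage II.1 the plaintiff must meet the balance of probabilities (weight exceeds 54): on (d) the weight is 56, which does exceed 54, so (d) meets the standard.
  Stage II.1 carried; the burden remains with the plaintiff.
At Stage II.2 the plaintiff must meet the balance of probabilities (weight exceeds 54): on (e) the weight is 57 (the defendant's 19 is given no effect), which does exceed 54, so (e) meets the standard; on (f) the weight is 55 (the defendant's 31 is given no effect), > 54, so (f) meets the standard.
  Stage II.2 carried; the final stage is satisfied.
With every stage satisfied, the plaintiff prevails on this issue.
— Issue III —
Stage III.1 (plaintiff, the balance of probabilities, weight is at least 55): (g) 57 (defendant's 68 disregarded) ≥ 55 — meets.
  The plaintiff carries Stage III.1; the defendant now bears the burden.
Stage III.2 (defendant, the balance of probabilities, weight is at least 55): (h) 51 (plaintiff's 59 disregarded) < 55 — fails.
  Stage III.2 not carried; the defendant fails its burden.
The plaintiff prevails on this issue.
Per-issue: Issue I → plaintiff; Issue II → plaintiff; Issue III → plaintiff. The plaintiff must prevail on at least one issue; overall, the plaintiff prevails.

plaintiff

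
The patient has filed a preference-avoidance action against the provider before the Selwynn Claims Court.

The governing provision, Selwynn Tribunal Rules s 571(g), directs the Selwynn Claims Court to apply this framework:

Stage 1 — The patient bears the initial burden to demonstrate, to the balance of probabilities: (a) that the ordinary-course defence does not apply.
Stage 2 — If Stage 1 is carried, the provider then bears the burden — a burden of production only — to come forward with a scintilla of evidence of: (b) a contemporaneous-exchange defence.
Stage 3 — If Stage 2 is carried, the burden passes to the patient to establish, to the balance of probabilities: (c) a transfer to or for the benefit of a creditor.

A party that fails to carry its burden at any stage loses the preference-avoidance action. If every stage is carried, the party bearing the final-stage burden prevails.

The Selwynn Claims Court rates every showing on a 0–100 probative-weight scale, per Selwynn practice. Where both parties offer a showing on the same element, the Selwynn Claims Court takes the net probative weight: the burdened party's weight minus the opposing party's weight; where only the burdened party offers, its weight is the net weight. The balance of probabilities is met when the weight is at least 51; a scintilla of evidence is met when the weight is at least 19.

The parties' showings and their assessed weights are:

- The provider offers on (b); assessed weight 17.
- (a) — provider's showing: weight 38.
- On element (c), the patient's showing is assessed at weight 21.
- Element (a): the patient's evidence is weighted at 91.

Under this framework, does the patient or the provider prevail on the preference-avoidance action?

patient

At Stage 1 the patient must meet the balance of probabilities (weight is at least 51): on (a) the weight is 91 less the opposing 38 gives net 53, ≥ 51, so (a) meets the standard.
  Stage 1 is satisfied; the onus moves to the provider.
At Stage 2 the provider must meet a scintilla of evidence (weight is at least 19): on (b) the weight is 17, which does not reach 19, so (b) does not meet the standard.
  Stage 2 not carried; the provider fails its burden.
The analysis ends at Stage 2; the patient prevails.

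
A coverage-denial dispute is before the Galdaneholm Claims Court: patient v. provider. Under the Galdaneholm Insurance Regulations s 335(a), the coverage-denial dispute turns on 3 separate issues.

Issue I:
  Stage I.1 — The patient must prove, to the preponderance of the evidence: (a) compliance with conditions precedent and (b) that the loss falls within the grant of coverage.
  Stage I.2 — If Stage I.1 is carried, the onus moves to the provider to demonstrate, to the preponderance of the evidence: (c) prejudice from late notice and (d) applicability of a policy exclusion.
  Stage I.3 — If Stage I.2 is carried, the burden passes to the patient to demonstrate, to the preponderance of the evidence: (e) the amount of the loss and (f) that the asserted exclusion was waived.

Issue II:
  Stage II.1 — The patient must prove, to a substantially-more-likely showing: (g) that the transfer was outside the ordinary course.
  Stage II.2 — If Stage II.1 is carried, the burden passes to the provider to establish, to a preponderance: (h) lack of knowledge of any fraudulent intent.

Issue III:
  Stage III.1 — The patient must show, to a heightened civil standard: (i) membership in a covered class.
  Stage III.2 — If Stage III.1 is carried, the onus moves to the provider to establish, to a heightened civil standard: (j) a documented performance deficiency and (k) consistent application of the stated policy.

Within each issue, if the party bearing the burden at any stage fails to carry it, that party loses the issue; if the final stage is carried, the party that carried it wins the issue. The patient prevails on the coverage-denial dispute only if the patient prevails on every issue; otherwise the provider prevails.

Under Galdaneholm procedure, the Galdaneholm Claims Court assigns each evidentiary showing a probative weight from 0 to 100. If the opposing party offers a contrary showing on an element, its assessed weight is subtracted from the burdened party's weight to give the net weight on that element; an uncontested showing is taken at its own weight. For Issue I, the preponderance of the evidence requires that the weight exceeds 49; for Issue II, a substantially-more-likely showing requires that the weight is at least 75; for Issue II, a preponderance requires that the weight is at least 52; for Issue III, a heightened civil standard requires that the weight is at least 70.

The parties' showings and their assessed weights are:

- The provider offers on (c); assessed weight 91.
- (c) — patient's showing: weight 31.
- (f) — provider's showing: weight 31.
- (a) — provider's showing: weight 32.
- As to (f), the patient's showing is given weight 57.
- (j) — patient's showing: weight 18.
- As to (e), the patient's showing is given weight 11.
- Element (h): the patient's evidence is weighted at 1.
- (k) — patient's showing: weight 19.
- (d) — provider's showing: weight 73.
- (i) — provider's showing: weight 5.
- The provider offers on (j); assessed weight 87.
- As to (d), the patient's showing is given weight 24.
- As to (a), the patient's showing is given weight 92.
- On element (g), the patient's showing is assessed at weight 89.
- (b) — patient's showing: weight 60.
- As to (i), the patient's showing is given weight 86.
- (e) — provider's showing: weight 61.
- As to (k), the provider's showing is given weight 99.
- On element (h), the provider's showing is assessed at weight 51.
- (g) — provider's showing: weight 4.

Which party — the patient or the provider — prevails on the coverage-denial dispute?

patient

— Issue I —
Stage I.1 — burden on patient; standard: the preponderance of the evidence (weight exceeds 49).
    (a): 92 − 32 = 60 > 49 [met]
    (b): 60 > 49 [met]
  Stage I.1 carried; the burden shifts to the provider.
Stage I.2 — burden on provider; standard: the preponderance of the evidence (weight exceeds 49).
    (c): 91 − 31 = 60 > 49 [met]
    (d): 73 − 24 = 49 ≤ 49 [not met]
  Not every element is met, so the provider fails to carry Stage I.2.
So the patient prevails on this issue.
— Issue II —
Stage II.1 — burden on patient; standard: a substantially-more-likely showing (weight is at least 75).
    (g): 89 − 4 = 85 ≥ 75 [met]
  All elements met. The burden passes to the provider.
Stage II.2 — burden on provider; standard: a preponderance (weight is at least 52).
    (h): 51 − 1 = 50 < 52 [not met]
  Not every element is met, so the provider fails to carry Stage II.2.
The analysis ends at Stage II.2; the patient prevails on this issue.
— Issue III —
Stage III.1 (patient, a heightened civil standard, weight is at least 70): (i) net 86−5=81 ≥ 70 — meets.
  The patient carries Stage III.1; the provider now bears the burden.
Stage III.2 (provider, a heightened civil standard, weight is at least 70): (j) net 87−18=69 < 70 — fails; (k) net 99−19=80 ≥ 70 — meets.
  The provider does not carry Stage III.2.
The patient prevails on this issue.
Per-issue: Issue I → patient; Issue II → patient; Issue III → patient. The patient must prevail on every issue; overall, the patient prevails.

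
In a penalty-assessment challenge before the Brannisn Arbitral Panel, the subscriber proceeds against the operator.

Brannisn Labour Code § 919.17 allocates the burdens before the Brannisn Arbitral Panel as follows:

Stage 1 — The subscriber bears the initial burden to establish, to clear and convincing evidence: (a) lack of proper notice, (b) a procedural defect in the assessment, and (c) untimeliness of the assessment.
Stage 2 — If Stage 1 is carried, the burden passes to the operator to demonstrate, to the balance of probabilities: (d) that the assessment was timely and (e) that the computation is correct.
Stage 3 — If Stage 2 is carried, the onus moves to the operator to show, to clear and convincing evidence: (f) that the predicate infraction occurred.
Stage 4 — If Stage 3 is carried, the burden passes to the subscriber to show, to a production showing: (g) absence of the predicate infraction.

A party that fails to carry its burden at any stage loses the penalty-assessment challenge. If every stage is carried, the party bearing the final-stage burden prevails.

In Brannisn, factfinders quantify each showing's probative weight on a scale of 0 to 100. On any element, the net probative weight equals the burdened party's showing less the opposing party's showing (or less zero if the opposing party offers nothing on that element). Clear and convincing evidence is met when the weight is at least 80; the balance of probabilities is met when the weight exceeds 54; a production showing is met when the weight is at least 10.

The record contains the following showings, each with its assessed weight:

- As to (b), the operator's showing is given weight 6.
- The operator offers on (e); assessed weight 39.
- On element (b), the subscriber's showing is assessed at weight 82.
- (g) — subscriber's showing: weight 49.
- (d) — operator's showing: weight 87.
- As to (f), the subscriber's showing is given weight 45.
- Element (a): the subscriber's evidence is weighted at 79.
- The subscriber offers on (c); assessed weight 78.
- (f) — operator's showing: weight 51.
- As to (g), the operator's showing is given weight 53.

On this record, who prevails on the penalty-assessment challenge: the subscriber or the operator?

operator

At Stage 1 the subscriber must meet clear and convincing evidence (weight is at least 80): on (a) the weight is 79, < 80, so (a) does not meet the standard; on (b) the weight is 82 less the opposing 6 gives net 76, which does not reach 80, so (b) does not meet the standard; on (c) the weight is 78, which does not reach 80, so (c) does not meet the standard.
  Not every element is met, so the subscriber fails to carry Stage 1.
The operator prevails.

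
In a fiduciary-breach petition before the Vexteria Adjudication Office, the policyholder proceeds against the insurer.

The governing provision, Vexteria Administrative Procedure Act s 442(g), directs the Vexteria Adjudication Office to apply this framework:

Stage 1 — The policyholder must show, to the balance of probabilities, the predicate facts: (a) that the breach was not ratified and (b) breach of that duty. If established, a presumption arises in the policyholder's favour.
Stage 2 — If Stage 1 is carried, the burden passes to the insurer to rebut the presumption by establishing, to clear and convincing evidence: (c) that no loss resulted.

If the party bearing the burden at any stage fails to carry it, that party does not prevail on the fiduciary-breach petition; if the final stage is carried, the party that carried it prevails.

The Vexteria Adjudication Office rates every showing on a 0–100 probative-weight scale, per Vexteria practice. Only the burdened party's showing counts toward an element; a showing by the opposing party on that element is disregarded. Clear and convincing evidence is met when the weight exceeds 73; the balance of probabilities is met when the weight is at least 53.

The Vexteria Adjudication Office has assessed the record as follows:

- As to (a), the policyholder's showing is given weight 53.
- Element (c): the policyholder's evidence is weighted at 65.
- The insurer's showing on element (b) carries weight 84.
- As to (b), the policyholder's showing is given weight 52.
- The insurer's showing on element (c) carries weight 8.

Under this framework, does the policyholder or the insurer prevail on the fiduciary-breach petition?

At Stage 1 the policyholder must meet the balance of probabilities (weight is at least 53): on (a) the weight is 53, ≥ 53, so (a) meets the standard; on (b) the weight is 52 (the insurer's 84 is given no effect), < 53, so (b) does not meet the standard.
  The policyholder does not carry Stage 1.
The insurer prevails.

insurer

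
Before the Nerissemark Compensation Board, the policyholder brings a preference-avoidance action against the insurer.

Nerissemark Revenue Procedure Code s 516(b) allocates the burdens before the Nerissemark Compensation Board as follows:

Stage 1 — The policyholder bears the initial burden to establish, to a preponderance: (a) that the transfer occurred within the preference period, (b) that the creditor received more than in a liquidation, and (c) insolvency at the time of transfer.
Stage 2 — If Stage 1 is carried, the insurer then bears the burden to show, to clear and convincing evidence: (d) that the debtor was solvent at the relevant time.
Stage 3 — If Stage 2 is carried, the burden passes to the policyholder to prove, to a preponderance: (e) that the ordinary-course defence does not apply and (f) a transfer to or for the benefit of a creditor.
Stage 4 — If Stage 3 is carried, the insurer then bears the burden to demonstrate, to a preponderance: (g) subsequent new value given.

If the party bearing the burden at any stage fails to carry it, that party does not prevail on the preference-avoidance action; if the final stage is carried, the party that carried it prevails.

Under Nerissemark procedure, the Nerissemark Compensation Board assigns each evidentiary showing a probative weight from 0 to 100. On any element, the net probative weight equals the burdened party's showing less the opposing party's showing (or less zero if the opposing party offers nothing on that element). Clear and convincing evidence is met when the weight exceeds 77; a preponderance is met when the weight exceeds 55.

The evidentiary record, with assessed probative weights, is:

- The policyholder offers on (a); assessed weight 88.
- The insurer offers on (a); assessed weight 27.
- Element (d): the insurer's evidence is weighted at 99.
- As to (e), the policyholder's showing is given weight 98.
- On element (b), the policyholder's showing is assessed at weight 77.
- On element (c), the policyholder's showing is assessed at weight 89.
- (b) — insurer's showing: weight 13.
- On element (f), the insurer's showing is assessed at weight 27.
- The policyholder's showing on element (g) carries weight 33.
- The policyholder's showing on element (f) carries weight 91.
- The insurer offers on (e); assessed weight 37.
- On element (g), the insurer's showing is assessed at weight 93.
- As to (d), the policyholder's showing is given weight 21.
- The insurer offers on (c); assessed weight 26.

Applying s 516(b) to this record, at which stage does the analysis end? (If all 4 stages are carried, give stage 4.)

stage 4

At Stage 1 the policyholder must meet a preponderance (weight exceeds 55): on (a) the weight is 88 less the opposing 27 gives net 61, which does exceed 55, so (a) meets the standard; on (b) the weight is 77 less the opposing 13 gives net 64, which does exceed 55, so (b) meets the standard; on (c) the weight is 89 less the opposing 26 gives net 63, > 55, so (c) meets the standard.
  The policyholder carries Stage 1; the insurer now bears the burden.
At Stage 2 the insurer must meet clear and convincing evidence (weight exceeds 77): on (d) the weight is 99 less the opposing 21 gives net 78, which does exceed 77, so (d) meets the standard.
  The insurer carries Stage 2; the policyholder now bears the burden.
At Stage 3 the policyholder must meet a preponderance (weight exceeds 55): on (e) the weight is 98 less the opposing 37 gives net 61, > 55, so (e) meets the standard; on (f) the weight is 91 less the opposing 27 gives net 64, which does exceed 55, so (f) meets the standard.
  All elements met. The burden passes to the insurer.
At Stage 4 the insurer must meet a preponderance (weight exceeds 55): on (g) the weight is 93 less the opposing 33 gives net 60, > 55, so (g) meets the standard.
  All elements met at the final stage.
With every stage satisfied, the insurer prevails.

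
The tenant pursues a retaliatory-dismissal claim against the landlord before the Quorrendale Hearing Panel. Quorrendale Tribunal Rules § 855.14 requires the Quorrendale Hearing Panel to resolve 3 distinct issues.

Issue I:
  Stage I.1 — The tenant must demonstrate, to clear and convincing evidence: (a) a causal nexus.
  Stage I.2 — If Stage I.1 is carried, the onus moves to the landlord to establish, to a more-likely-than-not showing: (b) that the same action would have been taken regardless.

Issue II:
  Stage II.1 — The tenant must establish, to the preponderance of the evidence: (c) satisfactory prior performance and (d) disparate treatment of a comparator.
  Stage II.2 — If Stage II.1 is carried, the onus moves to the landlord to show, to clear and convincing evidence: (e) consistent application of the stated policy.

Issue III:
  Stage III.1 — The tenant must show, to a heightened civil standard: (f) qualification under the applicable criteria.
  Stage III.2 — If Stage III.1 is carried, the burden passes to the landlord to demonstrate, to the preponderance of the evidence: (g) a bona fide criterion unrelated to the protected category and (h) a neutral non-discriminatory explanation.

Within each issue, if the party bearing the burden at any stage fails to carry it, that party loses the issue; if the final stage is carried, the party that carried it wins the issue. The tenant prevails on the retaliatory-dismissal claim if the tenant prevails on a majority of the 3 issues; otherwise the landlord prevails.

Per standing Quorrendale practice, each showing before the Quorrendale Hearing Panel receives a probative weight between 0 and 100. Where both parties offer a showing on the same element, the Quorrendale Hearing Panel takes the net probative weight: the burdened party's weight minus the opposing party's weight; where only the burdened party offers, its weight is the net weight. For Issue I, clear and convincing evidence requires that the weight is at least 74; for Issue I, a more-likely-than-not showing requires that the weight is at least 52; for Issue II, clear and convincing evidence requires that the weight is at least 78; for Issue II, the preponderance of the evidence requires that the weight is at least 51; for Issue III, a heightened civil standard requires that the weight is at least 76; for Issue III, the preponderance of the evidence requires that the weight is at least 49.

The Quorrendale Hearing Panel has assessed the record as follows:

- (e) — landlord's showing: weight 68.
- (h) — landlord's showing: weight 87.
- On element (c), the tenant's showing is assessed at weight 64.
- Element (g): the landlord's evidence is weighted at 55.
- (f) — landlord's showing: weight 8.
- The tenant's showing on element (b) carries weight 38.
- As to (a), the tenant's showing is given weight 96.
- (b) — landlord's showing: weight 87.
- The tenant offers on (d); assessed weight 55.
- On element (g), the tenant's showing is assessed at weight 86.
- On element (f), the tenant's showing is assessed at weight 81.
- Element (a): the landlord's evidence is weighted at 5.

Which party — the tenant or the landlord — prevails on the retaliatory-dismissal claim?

tenant

— Issue I —
At Stage I.1 the tenant must meet clear and convincing evidence (weight is at least 74): on (a) the weight is 96 less the opposing 5 gives net 91, which does reach 74, so (a) meets the standard.
  Stage I.1 carried; the burden shifts to the landlord.
At Stage I.2 the landlord must meet a more-likely-than-not showing (weight is at least 52): on (b) the weight is 87 less the opposing 38 gives net 49, < 52, so (b) does not meet the standard.
  Not every element is met, so the landlord fails to carry Stage I.2.
So the tenant prevails on this issue.
— Issue II —
At Stage II.1 the tenant must meet the preponderance of the evidence (weight is at least 51): on (c) the weight is 64, which does reach 51, so (c) meets the standard; on (d) the weight is 55, which does reach 51, so (d) meets the standard.
  All elements met. The burden passes to the landlord.
At Stage II.2 the landlord must meet clear and convincing evidence (weight is at least 78): on (e) the weight is 68, which does not reach 78, so (e) does not meet the standard.
  The landlord does not carry Stage II.2.
The analysis ends at Stage II.2; the tenant prevails on this issue.
— Issue III —
Stage III.1 (tenant, a heightened civil standard, weight is at least 76): (f) net 81−8=73 < 76 — fails.
  Stage III.1 not carried; the tenant fails its burden.
The analysis ends at Stage III.1; the landlord prevails on this issue.
Per-issue: Issue I → tenant; Issue II → tenant; Issue III → landlord. The tenant must prevail on a majority of issues; overall, the tenant prevails.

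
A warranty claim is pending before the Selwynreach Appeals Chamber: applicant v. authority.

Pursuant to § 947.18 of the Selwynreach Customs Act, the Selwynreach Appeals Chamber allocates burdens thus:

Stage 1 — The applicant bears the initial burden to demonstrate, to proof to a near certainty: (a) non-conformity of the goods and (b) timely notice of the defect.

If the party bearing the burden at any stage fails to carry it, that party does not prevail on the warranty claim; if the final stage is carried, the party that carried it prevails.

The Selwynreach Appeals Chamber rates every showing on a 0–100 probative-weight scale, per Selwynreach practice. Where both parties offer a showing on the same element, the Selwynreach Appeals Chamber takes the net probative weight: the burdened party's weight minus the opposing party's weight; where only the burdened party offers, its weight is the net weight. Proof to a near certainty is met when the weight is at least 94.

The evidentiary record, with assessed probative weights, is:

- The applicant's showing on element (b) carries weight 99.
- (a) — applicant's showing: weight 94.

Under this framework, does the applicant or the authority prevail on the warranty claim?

Stage 1 (applicant, proof to a near certainty, weight is at least 94): (a) 94 ≥ 94 — meets; (b) 99 ≥ 94 — meets.
  All elements met at the final stage.
With every stage satisfied, the applicant prevails.

applicant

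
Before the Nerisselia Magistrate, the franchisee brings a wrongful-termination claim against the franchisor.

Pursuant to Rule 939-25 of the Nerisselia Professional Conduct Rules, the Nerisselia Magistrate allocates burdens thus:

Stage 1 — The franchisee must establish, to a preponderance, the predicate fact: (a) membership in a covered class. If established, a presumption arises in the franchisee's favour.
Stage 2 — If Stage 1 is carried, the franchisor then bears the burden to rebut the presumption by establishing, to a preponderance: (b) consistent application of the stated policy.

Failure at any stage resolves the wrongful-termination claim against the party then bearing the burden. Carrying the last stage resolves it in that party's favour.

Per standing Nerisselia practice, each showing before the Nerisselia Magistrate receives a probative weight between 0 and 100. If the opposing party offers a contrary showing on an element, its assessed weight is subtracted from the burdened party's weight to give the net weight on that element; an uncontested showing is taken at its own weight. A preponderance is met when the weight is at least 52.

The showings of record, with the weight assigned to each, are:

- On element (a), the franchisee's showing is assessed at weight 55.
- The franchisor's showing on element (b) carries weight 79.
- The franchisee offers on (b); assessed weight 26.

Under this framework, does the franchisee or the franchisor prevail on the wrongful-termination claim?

franchisor

At Stage 1 the franchisee must meet a preponderance (weight is at least 52): on (a) the weight is 55, which does reach 52, so (a) meets the standard.
  Stage 1 is satisfied; the onus moves to the franchisor.
At Stage 2 the franchisor must meet a preponderance (weight is at least 52): on (b) the weight is 79 less the opposing 26 gives net 53, which does reach 52, so (b) meets the standard.
  All elements met at the final stage.
With every stage satisfied, the franchisor prevails.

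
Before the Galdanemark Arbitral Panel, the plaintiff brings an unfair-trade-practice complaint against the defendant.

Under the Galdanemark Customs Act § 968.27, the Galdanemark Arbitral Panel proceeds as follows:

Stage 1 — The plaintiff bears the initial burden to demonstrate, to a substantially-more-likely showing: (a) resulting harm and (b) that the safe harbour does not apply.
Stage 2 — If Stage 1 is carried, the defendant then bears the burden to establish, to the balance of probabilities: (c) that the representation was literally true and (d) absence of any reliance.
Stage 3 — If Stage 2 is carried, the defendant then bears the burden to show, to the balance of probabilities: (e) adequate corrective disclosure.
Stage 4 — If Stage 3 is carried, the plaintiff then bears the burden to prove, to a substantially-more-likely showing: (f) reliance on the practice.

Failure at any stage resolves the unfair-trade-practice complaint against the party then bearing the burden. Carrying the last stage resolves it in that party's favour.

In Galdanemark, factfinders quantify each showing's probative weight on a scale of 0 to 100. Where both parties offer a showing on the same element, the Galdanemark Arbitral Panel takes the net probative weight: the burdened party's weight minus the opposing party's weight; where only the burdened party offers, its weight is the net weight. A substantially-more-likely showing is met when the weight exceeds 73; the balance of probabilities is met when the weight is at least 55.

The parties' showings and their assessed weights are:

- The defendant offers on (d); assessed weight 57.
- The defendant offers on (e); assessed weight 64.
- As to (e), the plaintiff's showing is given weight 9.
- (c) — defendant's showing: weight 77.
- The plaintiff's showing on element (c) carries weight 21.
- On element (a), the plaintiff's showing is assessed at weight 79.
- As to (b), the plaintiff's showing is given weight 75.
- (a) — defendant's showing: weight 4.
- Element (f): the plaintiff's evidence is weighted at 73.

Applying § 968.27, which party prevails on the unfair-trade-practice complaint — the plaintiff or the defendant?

defendant

Stage 1 (plaintiff, a substantially-more-likely showing, weight exceeds 73): (a) net 79−4=75 > 73 — meets; (b) 75 > 73 — meets.
  Stage 1 is satisfied; the onus moves to the defendant.
Stage 2 (defendant, the balance of probabilities, weight is at least 55): (c) net 77−21=56 ≥ 55 — meets; (d) 57 ≥ 55 — meets.
  Stage 2 carried; the burden remains with the defendant.
Stage 3 (defendant, the balance of probabilities, weight is at least 55): (e) net 64−9=55 ≥ 55 — meets.
  The defendant carries Stage 3; the plaintiff now bears the burden.
Stage 4 (plaintiff, a substantially-more-likely showing, weight exceeds 73): (f) 73 ≤ 73 — fails.
  Stage 4 not carried; the plaintiff fails its burden.
The analysis ends at Stage 4; the defendant prevails.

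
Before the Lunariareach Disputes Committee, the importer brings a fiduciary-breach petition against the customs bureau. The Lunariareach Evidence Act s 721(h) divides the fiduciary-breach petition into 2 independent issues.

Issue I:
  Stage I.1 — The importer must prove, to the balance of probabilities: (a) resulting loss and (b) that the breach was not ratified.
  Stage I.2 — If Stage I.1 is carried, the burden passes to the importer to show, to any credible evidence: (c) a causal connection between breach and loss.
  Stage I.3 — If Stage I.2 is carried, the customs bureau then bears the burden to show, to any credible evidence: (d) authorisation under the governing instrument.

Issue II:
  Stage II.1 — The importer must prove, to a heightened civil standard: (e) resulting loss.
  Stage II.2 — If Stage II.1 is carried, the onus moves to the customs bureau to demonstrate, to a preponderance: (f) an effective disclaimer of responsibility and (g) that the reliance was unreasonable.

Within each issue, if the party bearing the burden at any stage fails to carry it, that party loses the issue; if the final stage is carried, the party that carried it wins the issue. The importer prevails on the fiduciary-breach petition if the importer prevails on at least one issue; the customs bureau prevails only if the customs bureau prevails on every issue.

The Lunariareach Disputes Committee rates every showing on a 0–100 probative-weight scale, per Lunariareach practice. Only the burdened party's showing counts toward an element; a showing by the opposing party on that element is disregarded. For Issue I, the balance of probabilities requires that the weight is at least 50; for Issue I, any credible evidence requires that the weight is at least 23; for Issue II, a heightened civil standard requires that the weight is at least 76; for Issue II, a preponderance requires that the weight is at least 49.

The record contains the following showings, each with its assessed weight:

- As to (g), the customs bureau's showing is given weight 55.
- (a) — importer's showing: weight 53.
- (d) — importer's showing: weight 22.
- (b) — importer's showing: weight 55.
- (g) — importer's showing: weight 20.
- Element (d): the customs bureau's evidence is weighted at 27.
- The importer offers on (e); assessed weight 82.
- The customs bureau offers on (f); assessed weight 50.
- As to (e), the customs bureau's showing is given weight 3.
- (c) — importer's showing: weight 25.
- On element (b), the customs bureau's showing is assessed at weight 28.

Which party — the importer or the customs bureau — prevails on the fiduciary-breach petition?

— Issue I —
Stage I.1 (importer, the balance of probabilities, weight is at least 50): (a) 53 ≥ 50 — meets; (b) 55 (customs bureau's 28 disregarded) ≥ 50 — meets.
  All elements met. The importer retains the burden for Stage I.2.
Stage I.2 (importer, any credible evidence, weight is at least 23): (c) 25 ≥ 23 — meets.
  Stage I.2 carried; the burden shifts to the customs bureau.
Stage I.3 (customs bureau, any credible evidence, weight is at least 23): (d) 27 (importer's 22 disregarded) ≥ 23 — meets.
  The customs bureau carries the last stage.
All stages carried — the customs bureau prevails on this issue.
— Issue II —
At Stage II.1 the importer must meet a heightened civil standard (weight is at least 76): on (e) the weight is 82 (the customs bureau's 3 is given no effect), ≥ 76, so (e) meets the standard.
  All elements met. The burden passes to the customs bureau.
At Stage II.2 the customs bureau must meet a preponderance (weight is at least 49): on (f) the weight is 50, which does reach 49, so (f) meets the standard; on (g) the weight is 55 (the importer's 20 is given no effect), ≥ 49, so (g) meets the standard.
  Stage II.2 carried; the final stage is satisfied.
Every stage carried; the customs bureau prevails on this issue.
Per-issue: Issue I → customs bureau; Issue II → customs bureau. The importer must prevail on at least one issue; overall, the customs bureau prevails.

customs bureau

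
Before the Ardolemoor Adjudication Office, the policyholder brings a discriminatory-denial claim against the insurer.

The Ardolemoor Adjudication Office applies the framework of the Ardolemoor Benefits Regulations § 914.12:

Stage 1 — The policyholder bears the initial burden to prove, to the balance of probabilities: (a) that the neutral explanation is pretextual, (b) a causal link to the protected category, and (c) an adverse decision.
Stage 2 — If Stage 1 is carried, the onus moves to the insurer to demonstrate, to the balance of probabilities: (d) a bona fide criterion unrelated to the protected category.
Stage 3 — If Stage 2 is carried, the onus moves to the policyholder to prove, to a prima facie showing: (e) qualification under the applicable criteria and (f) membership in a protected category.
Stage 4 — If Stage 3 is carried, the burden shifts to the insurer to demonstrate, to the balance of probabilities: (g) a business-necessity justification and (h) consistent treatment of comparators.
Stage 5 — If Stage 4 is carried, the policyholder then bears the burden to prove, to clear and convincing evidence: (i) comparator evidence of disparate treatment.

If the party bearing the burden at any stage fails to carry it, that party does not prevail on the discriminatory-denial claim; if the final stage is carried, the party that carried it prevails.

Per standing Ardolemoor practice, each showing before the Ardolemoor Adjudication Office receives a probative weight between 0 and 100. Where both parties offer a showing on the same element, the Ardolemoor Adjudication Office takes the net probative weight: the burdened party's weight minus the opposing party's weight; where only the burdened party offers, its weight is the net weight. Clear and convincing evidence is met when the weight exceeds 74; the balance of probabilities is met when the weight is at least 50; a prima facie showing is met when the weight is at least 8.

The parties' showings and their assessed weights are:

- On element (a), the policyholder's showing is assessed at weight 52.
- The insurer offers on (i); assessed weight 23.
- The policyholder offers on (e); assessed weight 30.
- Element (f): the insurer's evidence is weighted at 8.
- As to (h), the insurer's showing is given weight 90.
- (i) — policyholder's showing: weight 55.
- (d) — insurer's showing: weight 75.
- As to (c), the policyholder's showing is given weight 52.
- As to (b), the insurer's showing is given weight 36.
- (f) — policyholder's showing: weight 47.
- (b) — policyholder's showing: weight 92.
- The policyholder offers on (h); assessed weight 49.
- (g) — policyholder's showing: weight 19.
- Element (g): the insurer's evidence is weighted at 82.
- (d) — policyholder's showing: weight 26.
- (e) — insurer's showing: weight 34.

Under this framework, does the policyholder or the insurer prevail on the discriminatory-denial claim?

At Stage 1 the policyholder must meet the balance of probabilities (weight is at least 50): on (a) the weight is 52, ≥ 50, so (a) meets the standard; on (b) the weight is 92 less the opposing 36 gives net 56, ≥ 50, so (b) meets the standard; on (c) the weight is 52, ≥ 50, so (c) meets the standard.
  The policyholder carries Stage 1; the insurer now bears the burden.
At Stage 2 the insurer must meet the balance of probabilities (weight is at least 50): on (d) the weight is 75 less the opposing 26 gives net 49, < 50, so (d) does not meet the standard.
  The insurer does not carry Stage 2.
So the policyholder prevails.

policyholder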